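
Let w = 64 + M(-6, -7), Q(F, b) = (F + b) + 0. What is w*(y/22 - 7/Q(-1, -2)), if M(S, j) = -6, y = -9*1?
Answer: 3683/33 ≈ 111.61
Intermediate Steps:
y = -9
Q(F, b) = F + b
w = 58 (w = 64 - 6 = 58)
w*(y/22 - 7/Q(-1, -2)) = 58*(-9/22 - 7/(-1 - 2)) = 58*(-9*1/22 - 7/(-3)) = 58*(-9/22 - 7*(-⅓)) = 58*(-9/22 + 7/3) = 58*(127/66) = 3683/33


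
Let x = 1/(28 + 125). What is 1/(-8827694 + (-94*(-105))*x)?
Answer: -51/450209104 ≈ -1.1328e-7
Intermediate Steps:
x = 1/153 ≈ 0.0065359
1/(-8827694 + (-94*(-105))*x) = 1/(-8827694 - 94*(-105)*(1/153)) = 1/(-8827694 + 9870*(1/153)) = 1/(-8827694 + 3290/51) = 1/(-450209104/51) = -51/450209104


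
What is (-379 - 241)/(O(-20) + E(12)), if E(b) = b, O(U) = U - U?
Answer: -155/3 ≈ -51.667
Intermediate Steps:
O(U) = 0
(-379 - 241)/(O(-20) + E(12)) = (-379 - 241)/(0 + 12) = -620/12 = -620*1/12 = -155/3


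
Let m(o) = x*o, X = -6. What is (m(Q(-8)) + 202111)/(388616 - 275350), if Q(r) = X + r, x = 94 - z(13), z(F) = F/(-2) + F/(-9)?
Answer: 903077/509697 ≈ 1.7718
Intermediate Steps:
z(F) = -11*F/18 (z(F) = F*(-1/2) + F*(-1/9) = -F/2 - F/9 = -11*F/18)
x = 1835/18 (x = 94 - (-11)*13/18 = 94 - 1*(-143/18) = 94 + 143/18 = 1835/18 ≈ 101.94)
Q(r) = -6 + r
m(o) = 1835*o/18
(m(Q(-8)) + 202111)/(388616 - 275350) = (1835*(-6 - 8)/18 + 202111)/(388616 - 275350) = ((1835/18)*(-14) + 202111)/113266 = (-12845/9 + 202111)*(1/113266) = (1806154/9)*(1/113266) = 903077/509697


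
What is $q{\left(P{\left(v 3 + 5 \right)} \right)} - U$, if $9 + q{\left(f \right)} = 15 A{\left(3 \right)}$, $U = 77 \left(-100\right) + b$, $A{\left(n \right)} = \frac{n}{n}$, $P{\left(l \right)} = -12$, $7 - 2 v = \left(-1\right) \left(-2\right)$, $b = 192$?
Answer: $7514$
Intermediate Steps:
$v = \frac{5}{2}$ ($v = \frac{7}{2} - \frac{\left(-1\right) \left(-2\right)}{2} = \frac{7}{2} - 1 = \frac{5}{2} \approx 2.5$)
$A{\left(n \right)} = 1$
$U = -7508$ ($U = 77 \left(-100\right) + 192 = -7700 + 192 = -7508$)
$q{\left(f \right)} = 6$ ($q{\left(f \right)} = -9 + 15 \cdot 1 = -9 + 15 = 6$)
$q{\left(P{\left(v 3 + 5 \right)} \right)} - U = 6 - -7508 = 6 + 7508 = 7514$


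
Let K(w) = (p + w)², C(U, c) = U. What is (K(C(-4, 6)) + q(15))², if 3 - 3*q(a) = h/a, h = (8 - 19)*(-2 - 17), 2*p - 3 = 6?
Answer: 373321/32400 ≈ 11.522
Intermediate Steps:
p = 9/2 (p = 3/2 + (½)*6 = 3/2 + 3 = 9/2 ≈ 4.5000)
h = 209 (h = -11*(-19) = 209)
K(w) = (9/2 + w)²
q(a) = 1 - 209/(3*a)
(K(C(-4, 6)) + q(15))² = ((9 + 2*(-4))²/4 + (-209/3 + 15)/15)² = ((9 - 8)²/4 + (1/15)*(-164/3))² = ((¼)*1² - 164/45)² = ((¼)*1 - 164/45)² = (¼ - 164/45)² = (-611/180)² = 373321/32400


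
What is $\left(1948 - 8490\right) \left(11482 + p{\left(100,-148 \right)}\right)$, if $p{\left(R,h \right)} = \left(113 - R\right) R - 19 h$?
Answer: $-102015948$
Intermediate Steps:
$p{\left(R,h \right)} = - 19 h + R \left(113 - R\right)$ ($p{\left(R,h \right)} = R \left(113 - R\right) - 19 h = - 19 h + R \left(113 - R\right)$)
$\left(1948 - 8490\right) \left(11482 + p{\left(100,-148 \right)}\right) = \left(1948 - 8490\right) \left(11482 - -4112\right) = - 6542 \left(11482 + \left(\left(-1\right) 10000 + 2812 + 11300\right)\right) = - 6542 \left(11482 + \left(-10000 + 2812 + 11300\right)\right) = - 6542 \left(11482 + 4112\right) = \left(-6542\right) 15594 = -102015948$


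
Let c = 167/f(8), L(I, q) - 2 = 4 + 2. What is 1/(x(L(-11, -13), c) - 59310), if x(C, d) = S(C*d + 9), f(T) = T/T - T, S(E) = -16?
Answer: -1/59326 ≈ -1.6856e-5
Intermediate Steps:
f(T) = 1 - T
L(I, q) = 8 (L(I, q) = 2 + (4 + 2) = 2 + 6 = 8)
c = -167/7 (c = 167/(1 - 1*8) = 167/(1 - 8) = 167/(-7) = 167*(-1/7) = -167/7 ≈ -23.857)
x(C, d) = -16
1/(x(L(-11, -13), c) - 59310) = 1/(-16 - 59310) = 1/(-59326) = -1/59326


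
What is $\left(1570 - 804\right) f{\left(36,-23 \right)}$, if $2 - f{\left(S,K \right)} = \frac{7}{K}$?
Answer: $\frac{40598}{23} \approx 1765.1$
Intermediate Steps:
$f{\left(S,K \right)} = 2 - \frac{7}{K}$
$\left(1570 - 804\right) f{\left(36,-23 \right)} = \left(1570 - 804\right) \left(2 - \frac{7}{-23}\right) = 766 \left(2 - - \frac{7}{23}\right) = 766 \left(2 + \frac{7}{23}\right) = 766 \cdot \frac{53}{23} = \frac{40598}{23}$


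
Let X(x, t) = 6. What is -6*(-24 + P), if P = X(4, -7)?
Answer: 108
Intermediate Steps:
P = 6
-6*(-24 + P) = -6*(-24 + 6) = -6*(-18) = 108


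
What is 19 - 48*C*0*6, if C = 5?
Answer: 19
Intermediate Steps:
19 - 48*C*0*6 = 19 - 48*5*0*6 = 19 - 0*6 = 19 - 48*0 = 19 + 0 = 19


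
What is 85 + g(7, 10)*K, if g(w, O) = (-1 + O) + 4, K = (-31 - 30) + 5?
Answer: -643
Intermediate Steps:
K = -56 (K = -61 + 5 = -56)
g(w, O) = 3 + O
85 + g(7, 10)*K = 85 + (3 + 10)*(-56) = 85 + 13*(-56) = 85 - 728 = -643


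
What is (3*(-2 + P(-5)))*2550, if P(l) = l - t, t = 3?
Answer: -76500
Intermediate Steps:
P(l) = -3 + l (P(l) = l - 3 = -3 + l)
(3*(-2 + P(-5)))*2550 = (3*(-2 + (-3 - 5)))*2550 = (3*(-2 - 8))*2550 = (3*(-10))*2550 = -30*2550 = -76500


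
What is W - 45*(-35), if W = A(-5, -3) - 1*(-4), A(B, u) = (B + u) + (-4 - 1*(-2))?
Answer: 1569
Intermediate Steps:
A(B, u) = -2 + B + u (A(B, u) = (B + u) + (-4 + 2) = (B + u) - 2 = -2 + B + u)
W = -6 (W = (-2 - 5 - 3) - 1*(-4) = -10 + 4 = -6)
W - 45*(-35) = -6 - 45*(-35) = -6 + 1575 = 1569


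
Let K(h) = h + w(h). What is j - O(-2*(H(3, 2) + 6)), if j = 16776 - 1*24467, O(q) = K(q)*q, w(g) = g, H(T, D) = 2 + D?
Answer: -8491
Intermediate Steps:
K(h) = 2*h (K(h) = h + h = 2*h)
O(q) = 2*q² (O(q) = (2*q)*q = 2*q²)
j = -7691 (j = 16776 - 24467 = -7691)
j - O(-2*(H(3, 2) + 6)) = -7691 - 2*(-2*((2 + 2) + 6))² = -7691 - 2*(-2*(4 + 6))² = -7691 - 2*(-2*10)² = -7691 - 2*(-20)² = -7691 - 2*400 = -7691 - 1*800 = -7691 - 800 = -8491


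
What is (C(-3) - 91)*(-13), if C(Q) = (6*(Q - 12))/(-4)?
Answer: 1781/2 ≈ 890.50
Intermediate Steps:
C(Q) = 18 - 3*Q/2 (C(Q) = (6*(-12 + Q))*(-¼) = (-72 + 6*Q)*(-¼) = 18 - 3*Q/2)
(C(-3) - 91)*(-13) = ((18 - 3/2*(-3)) - 91)*(-13) = ((18 + 9/2) - 91)*(-13) = (45/2 - 91)*(-13) = -137/2*(-13) = 1781/2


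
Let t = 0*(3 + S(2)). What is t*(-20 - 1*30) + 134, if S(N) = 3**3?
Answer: 134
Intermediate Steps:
S(N) = 27
t = 0 (t = 0*(3 + 27) = 0*30 = 0)
t*(-20 - 1*30) + 134 = 0*(-20 - 1*30) + 134 = 0*(-20 - 30) + 134 = 0*(-50) + 134 = 0 + 134 = 134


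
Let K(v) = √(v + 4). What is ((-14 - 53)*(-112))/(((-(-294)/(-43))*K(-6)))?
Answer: 11524*I*√2/21 ≈ 776.07*I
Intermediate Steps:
K(v) = √(4 + v)
((-14 - 53)*(-112))/(((-(-294)/(-43))*K(-6))) = ((-14 - 53)*(-112))/(((-(-294)/(-43))*√(4 - 6))) = (-67*(-112))/(((-(-294)*(-1)/43)*√(-2))) = 7504/(((-21*14/43)*(I*√2))) = 7504/((-294*I*√2/43)) = 7504*(43*I*√2/588) = 11524*I*√2/21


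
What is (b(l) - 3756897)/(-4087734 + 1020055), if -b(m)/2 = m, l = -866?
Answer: 3755165/3067679 ≈ 1.2241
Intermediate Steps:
b(m) = -2*m
(b(l) - 3756897)/(-4087734 + 1020055) = (-2*(-866) - 3756897)/(-4087734 + 1020055) = (1732 - 3756897)/(-3067679) = -3755165*(-1/3067679) = 3755165/3067679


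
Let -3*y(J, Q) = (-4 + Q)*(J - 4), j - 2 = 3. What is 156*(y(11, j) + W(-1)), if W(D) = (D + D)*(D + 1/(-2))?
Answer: 104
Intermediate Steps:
j = 5 (j = 2 + 3 = 5)
W(D) = 2*D*(-½ + D) (W(D) = (2*D)*(D - ½) = (2*D)*(-½ + D) = 2*D*(-½ + D))
y(J, Q) = -(-4 + J)*(-4 + Q)/3 (y(J, Q) = -(-4 + Q)*(J - 4)/3 = -(-4 + Q)*(-4 + J)/3 = -(-4 + J)*(-4 + Q)/3)
156*(y(11, j) + W(-1)) = 156*((-16/3 + (4/3)*11 + (4/3)*5 - ⅓*11*5) - (-1 + 2*(-1))) = 156*((-16/3 + 44/3 + 20/3 - 55/3) - (-1 - 2)) = 156*(-7/3 - 1*(-3)) = 156*(-7/3 + 3) = 156*(⅔) = 104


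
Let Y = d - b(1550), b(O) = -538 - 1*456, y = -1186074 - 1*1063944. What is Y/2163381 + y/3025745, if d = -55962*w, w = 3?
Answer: -28730581954/35004487935 ≈ -0.82077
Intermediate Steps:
y = -2250018 (y = -1186074 - 1063944 = -2250018)
d = -167886 (d = -55962*3 = -167886)
b(O) = -994 (b(O) = -538 - 456 = -994)
Y = -166892 (Y = -167886 - 1*(-994) = -167886 + 994 = -166892)
Y/2163381 + y/3025745 = -166892/2163381 - 2250018/3025745 = -166892*1/2163381 - 2250018*1/3025745 = -15172/196671 - 132354/177985 = -28730581954/35004487935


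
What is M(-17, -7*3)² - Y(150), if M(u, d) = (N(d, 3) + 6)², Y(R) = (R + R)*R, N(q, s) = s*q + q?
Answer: 36970056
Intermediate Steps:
N(q, s) = q + q*s (N(q, s) = q*s + q = q + q*s)
Y(R) = 2*R² (Y(R) = (2*R)*R = 2*R²)
M(u, d) = (6 + 4*d)² (M(u, d) = (d*(1 + 3) + 6)² = (d*4 + 6)² = (4*d + 6)² = (6 + 4*d)²)
M(-17, -7*3)² - Y(150) = (4*(3 + 2*(-7*3))²)² - 2*150² = (4*(3 + 2*(-21))²)² - 2*22500 = (4*(3 - 42)²)² - 1*45000 = (4*(-39)²)² - 45000 = (4*1521)² - 45000 = 6084² - 45000 = 37015056 - 45000 = 36970056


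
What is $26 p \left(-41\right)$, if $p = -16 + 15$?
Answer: $1066$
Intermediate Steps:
$p = -1$
$26 p \left(-41\right) = 26 \left(-1\right) \left(-41\right) = \left(-26\right) \left(-41\right) = 1066$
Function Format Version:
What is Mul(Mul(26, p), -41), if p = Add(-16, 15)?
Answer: 1066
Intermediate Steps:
p = -1
Mul(Mul(26, p), -41) = Mul(Mul(26, -1), -41) = Mul(-26, -41) = 1066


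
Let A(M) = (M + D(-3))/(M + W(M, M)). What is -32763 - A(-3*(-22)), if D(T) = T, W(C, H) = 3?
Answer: -753570/23 ≈ -32764.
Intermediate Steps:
A(M) = (-3 + M)/(3 + M) (A(M) = (M - 3)/(M + 3) = (-3 + M)/(3 + M))
-32763 - A(-3*(-22)) = -32763 - (-3 - 3*(-22))/(3 - 3*(-22)) = -32763 - (-3 + 66)/(3 + 66) = -32763 - 63/69 = -32763 - 1*21/23 = -32763 - 21/23 = -753570/23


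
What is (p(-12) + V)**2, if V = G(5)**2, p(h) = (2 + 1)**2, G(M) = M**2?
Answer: 401956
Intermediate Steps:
p(h) = 9 (p(h) = 3**2 = 9)
V = 625 (V = (5**2)**2 = 25**2 = 625)
(p(-12) + V)**2 = (9 + 625)**2 = 634**2 = 401956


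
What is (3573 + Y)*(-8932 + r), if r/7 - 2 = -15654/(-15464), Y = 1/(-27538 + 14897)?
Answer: -777980199651151/24435053 ≈ -3.1839e+7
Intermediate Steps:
Y = -1/12641 (Y = 1/(-12641) = -1/12641 ≈ -7.9108e-5)
r = 163037/7732 (r = 14 + 7*(-15654/(-15464)) = 14 + 7*(-15654*(-1/15464)) = 14 + 7*(7827/7732) = 14 + 54789/7732 = 163037/7732 ≈ 21.086)
(3573 + Y)*(-8932 + r) = (3573 - 1/12641)*(-8932 + 163037/7732) = (45166292/12641)*(-68899187/7732) = -777980199651151/24435053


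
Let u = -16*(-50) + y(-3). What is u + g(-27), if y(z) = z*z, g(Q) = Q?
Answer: 782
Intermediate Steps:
y(z) = z²
u = 809 (u = -16*(-50) + (-3)² = 800 + 9 = 809)
u + g(-27) = 809 - 27 = 782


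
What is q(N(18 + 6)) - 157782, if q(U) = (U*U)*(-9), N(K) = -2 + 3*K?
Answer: -201882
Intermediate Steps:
q(U) = -9*U² (q(U) = U²*(-9) = -9*U²)
q(N(18 + 6)) - 157782 = -9*(-2 + 3*(18 + 6))² - 157782 = -9*(-2 + 3*24)² - 157782 = -9*(-2 + 72)² - 157782 = -9*70² - 157782 = -9*4900 - 157782 = -44100 - 157782 = -201882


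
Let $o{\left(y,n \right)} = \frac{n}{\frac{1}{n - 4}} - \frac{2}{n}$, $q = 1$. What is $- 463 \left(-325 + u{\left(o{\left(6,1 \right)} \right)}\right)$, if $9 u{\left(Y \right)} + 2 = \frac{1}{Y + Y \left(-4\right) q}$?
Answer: $\frac{20327552}{135} \approx 1.5057 \cdot 10^{5}$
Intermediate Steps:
$o{\left(y,n \right)} = - \frac{2}{n} + n \left(-4 + n\right)$ ($o{\left(y,n \right)} = \frac{n}{\frac{1}{-4 + n}} - \frac{2}{n} = n \left(-4 + n\right) - \frac{2}{n} = - \frac{2}{n} + n \left(-4 + n\right)$)
$u{\left(Y \right)} = - \frac{2}{9} - \frac{1}{27 Y}$ ($u{\left(Y \right)} = - \frac{2}{9} + \frac{1}{9 \left(Y + Y \left(-4\right) 1\right)} = - \frac{2}{9} + \frac{1}{9 \left(Y + - 4 Y 1\right)} = - \frac{2}{9} + \frac{1}{9 \left(Y - 4 Y\right)} = - \frac{2}{9} + \frac{1}{9 \left(- 3 Y\right)} = - \frac{2}{9} + \frac{\left(- \frac{1}{3}\right) \frac{1}{Y}}{9} = - \frac{2}{9} - \frac{1}{27 Y}$)
$- 463 \left(-325 + u{\left(o{\left(6,1 \right)} \right)}\right) = - 463 \left(-325 + \frac{-1 - 6 \frac{-2 + 1^{2} \left(-4 + 1\right)}{1}}{27 \frac{-2 + 1^{2} \left(-4 + 1\right)}{1}}\right) = - 463 \left(-325 + \frac{-1 - 6 \cdot 1 \left(-2 + 1 \left(-3\right)\right)}{27 \cdot 1 \left(-2 + 1 \left(-3\right)\right)}\right) = - 463 \left(-325 + \frac{-1 - 6 \cdot 1 \left(-2 - 3\right)}{27 \cdot 1 \left(-2 - 3\right)}\right) = - 463 \left(-325 + \frac{-1 - 6 \cdot 1 \left(-5\right)}{27 \cdot 1 \left(-5\right)}\right) = - 463 \left(-325 + \frac{-1 - -30}{27 \left(-5\right)}\right) = - 463 \left(-325 + \frac{1}{27} \left(- \frac{1}{5}\right) \left(-1 + 30\right)\right) = - 463 \left(-325 + \frac{1}{27} \left(- \frac{1}{5}\right) 29\right) = - 463 \left(-325 - \frac{29}{135}\right) = \left(-463\right) \left(- \frac{43904}{135}\right) = \frac{20327552}{135}$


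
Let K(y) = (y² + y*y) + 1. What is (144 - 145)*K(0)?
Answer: -1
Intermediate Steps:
K(y) = 1 + 2*y² (K(y) = (y² + y²) + 1 = 2*y² + 1 = 1 + 2*y²)
(144 - 145)*K(0) = (144 - 145)*(1 + 2*0²) = -(1 + 2*0) = -(1 + 0) = -1*1 = -1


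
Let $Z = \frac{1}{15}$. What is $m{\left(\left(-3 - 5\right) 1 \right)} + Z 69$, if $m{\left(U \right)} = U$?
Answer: $- \frac{17}{5} \approx -3.4$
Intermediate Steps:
$Z = \frac{1}{15} \approx 0.066667$
$m{\left(\left(-3 - 5\right) 1 \right)} + Z 69 = \left(-3 - 5\right) 1 + \frac{1}{15} \cdot 69 = \left(-8\right) 1 + \frac{23}{5} = -8 + \frac{23}{5} = - \frac{17}{5}$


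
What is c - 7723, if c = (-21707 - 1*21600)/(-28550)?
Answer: -220448343/28550 ≈ -7721.5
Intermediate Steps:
c = 43307/28550 (c = (-21707 - 21600)*(-1/28550) = -43307*(-1/28550) = 43307/28550 ≈ 1.5169)
c - 7723 = 43307/28550 - 7723 = -220448343/28550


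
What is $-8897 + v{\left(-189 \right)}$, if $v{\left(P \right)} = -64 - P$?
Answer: $-8772$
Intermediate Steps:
$-8897 + v{\left(-189 \right)} = -8897 - -125 = -8897 + \left(-64 + 189\right) = -8897 + 125 = -8772$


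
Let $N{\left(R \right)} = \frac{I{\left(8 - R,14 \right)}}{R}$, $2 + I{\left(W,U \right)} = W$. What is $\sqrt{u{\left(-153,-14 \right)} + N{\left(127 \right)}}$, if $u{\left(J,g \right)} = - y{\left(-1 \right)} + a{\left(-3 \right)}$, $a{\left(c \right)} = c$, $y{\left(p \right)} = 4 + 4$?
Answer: $\frac{i \sqrt{192786}}{127} \approx 3.4573 i$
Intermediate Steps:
$I{\left(W,U \right)} = -2 + W$
$y{\left(p \right)} = 8$
$N{\left(R \right)} = \frac{6 - R}{R}$ ($N{\left(R \right)} = \frac{-2 - \left(-8 + R\right)}{R} = \frac{6 - R}{R}$)
$u{\left(J,g \right)} = -11$ ($u{\left(J,g \right)} = \left(-1\right) 8 - 3 = -8 - 3 = -11$)
$\sqrt{u{\left(-153,-14 \right)} + N{\left(127 \right)}} = \sqrt{-11 + \frac{6 - 127}{127}} = \sqrt{-11 + \frac{1}{127} \left(-121\right)} = \sqrt{-11 - \frac{121}{127}} = \sqrt{- \frac{1518}{127}} = \frac{i \sqrt{192786}}{127}$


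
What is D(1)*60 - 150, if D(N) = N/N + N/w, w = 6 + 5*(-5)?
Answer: -1770/19 ≈ -93.158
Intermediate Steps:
w = -19 (w = 6 - 25 = -19)
D(N) = 1 - N/19 (D(N) = N/N + N/(-19) = 1 + N*(-1/19) = 1 - N/19)
D(1)*60 - 150 = (1 - 1/19*1)*60 - 150 = (1 - 1/19)*60 - 150 = (18/19)*60 - 150 = 1080/19 - 150 = -1770/19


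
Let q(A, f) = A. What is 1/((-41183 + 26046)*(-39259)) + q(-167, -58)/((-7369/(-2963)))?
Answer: -294054050914174/4379127606227 ≈ -67.149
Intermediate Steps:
1/((-41183 + 26046)*(-39259)) + q(-167, -58)/((-7369/(-2963))) = 1/((-41183 + 26046)*(-39259)) - 167/((-7369/(-2963))) = -1/39259/(-15137) - 167/((-7369*(-1/2963))) = -1/15137*(-1/39259) - 167/7369/2963 = 1/594263483 - 167*2963/7369 = 1/594263483 - 494821/7369 = -294054050914174/4379127606227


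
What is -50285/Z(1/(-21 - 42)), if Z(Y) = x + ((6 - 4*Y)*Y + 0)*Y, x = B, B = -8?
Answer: 12573613395/1999994 ≈ 6286.8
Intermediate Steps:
x = -8
Z(Y) = -8 + Y²*(6 - 4*Y) (Z(Y) = -8 + ((6 - 4*Y)*Y + 0)*Y = -8 + (Y*(6 - 4*Y) + 0)*Y = -8 + (Y*(6 - 4*Y))*Y = -8 + Y²*(6 - 4*Y))
-50285/Z(1/(-21 - 42)) = -50285/(-8 - 4/(-21 - 42)³ + 6*(1/(-21 - 42))²) = -50285/(-8 - 4*(1/(-63))³ + 6*(1/(-63))²) = -50285/(-8 - 4*(-1/63)³ + 6*(-1/63)²) = -50285/(-8 - 4*(-1/250047) + 6*(1/3969)) = -50285/(-8 + 4/250047 + 2/1323) = -50285/(-1999994/250047) = -50285*(-250047/1999994) = 12573613395/1999994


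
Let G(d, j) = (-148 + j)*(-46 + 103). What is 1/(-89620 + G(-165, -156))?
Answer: -1/106948 ≈ -9.3503e-6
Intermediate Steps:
G(d, j) = -8436 + 57*j (G(d, j) = (-148 + j)*57 = -8436 + 57*j)
1/(-89620 + G(-165, -156)) = 1/(-89620 + (-8436 + 57*(-156))) = 1/(-89620 + (-8436 - 8892)) = 1/(-89620 - 17328) = 1/(-106948) = -1/106948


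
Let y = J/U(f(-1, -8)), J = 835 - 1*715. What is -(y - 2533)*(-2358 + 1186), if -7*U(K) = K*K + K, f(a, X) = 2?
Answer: -3132756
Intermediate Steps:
J = 120 (J = 835 - 715 = 120)
U(K) = -K/7 - K²/7 (U(K) = -(K*K + K)/7 = -(K² + K)/7 = -(K + K²)/7 = -K/7 - K²/7)
y = -140 (y = 120/((-⅐*2*(1 + 2))) = 120/((-⅐*2*3)) = 120/(-6/7) = 120*(-7/6) = -140)
-(y - 2533)*(-2358 + 1186) = -(-140 - 2533)*(-2358 + 1186) = -(-2673)*(-1172) = -1*3132756 = -3132756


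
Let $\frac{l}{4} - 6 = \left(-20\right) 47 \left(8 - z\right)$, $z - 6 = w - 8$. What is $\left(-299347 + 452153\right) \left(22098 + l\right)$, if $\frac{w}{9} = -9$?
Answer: $-48903726628$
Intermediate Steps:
$w = -81$ ($w = 9 \left(-9\right) = -81$)
$z = -83$ ($z = 6 - 89 = -83$)
$l = -342136$ ($l = 24 + 4 \left(-20\right) 47 \left(8 - -83\right) = 24 + 4 \left(- 940 \left(8 + 83\right)\right) = 24 + 4 \left(\left(-940\right) 91\right) = 24 + 4 \left(-85540\right) = 24 - 342160 = -342136$)
$\left(-299347 + 452153\right) \left(22098 + l\right) = \left(-299347 + 452153\right) \left(22098 - 342136\right) = 152806 \left(-320038\right) = -48903726628$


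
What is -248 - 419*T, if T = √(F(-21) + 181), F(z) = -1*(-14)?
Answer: -248 - 419*√195 ≈ -6099.0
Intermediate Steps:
F(z) = 14
T = √195 (T = √(14 + 181) = √195 ≈ 13.964)
-248 - 419*T = -248 - 419*√195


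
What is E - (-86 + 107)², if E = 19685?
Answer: 19244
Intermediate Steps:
E - (-86 + 107)² = 19685 - (-86 + 107)² = 19685 - 1*21² = 19685 - 1*441 = 19685 - 441 = 19244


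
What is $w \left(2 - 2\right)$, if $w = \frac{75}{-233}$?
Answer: $0$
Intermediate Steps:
$w = - \frac{75}{233}$ ($w = 75 \left(- \frac{1}{233}\right) = - \frac{75}{233} \approx -0.32189$)
$w \left(2 - 2\right) = - \frac{75 \left(2 - 2\right)}{233} = \left(- \frac{75}{233}\right) 0 = 0$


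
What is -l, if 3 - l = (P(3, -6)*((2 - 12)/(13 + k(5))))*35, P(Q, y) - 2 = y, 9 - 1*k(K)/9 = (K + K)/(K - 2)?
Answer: 151/8 ≈ 18.875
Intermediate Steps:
k(K) = 81 - 18*K/(-2 + K) (k(K) = 81 - 9*(K + K)/(K - 2) = 81 - 9*2*K/(-2 + K) = 81 - 18*K/(-2 + K))
P(Q, y) = 2 + y
l = -151/8 (l = 3 - (2 - 6)*((2 - 12)/(13 + 9*(-18 + 7*5)/(-2 + 5)))*35 = 3 - (-(-40)/(13 + 9*(-18 + 35)/3))*35 = 3 - (-(-40)/(13 + 9*(⅓)*17))*35 = 3 - (-(-40)/(13 + 51))*35 = 3 - (-(-40)/64)*35 = 3 - (-4*(-5/32))*35 = 3 - 5*35/8 = 3 - 1*175/8 = 3 - 175/8 = -151/8 ≈ -18.875)
-l = -1*(-151/8) = 151/8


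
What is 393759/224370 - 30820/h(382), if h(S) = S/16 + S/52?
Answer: -79765570903/80947710 ≈ -985.40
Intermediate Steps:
h(S) = 17*S/208 (h(S) = S*(1/16) + S*(1/52) = S/16 + S/52 = 17*S/208)
393759/224370 - 30820/h(382) = 393759/224370 - 30820/((17/208)*382) = 393759*(1/224370) - 30820/3247/104 = 43751/24930 - 30820*104/3247 = 43751/24930 - 3205280/3247 = -79765570903/80947710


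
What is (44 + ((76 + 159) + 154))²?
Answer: 187489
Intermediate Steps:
(44 + ((76 + 159) + 154))² = (44 + (235 + 154))² = (44 + 389)² = 433² = 187489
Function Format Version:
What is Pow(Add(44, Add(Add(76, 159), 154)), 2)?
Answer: 187489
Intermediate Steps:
Pow(Add(44, Add(Add(76, 159), 154)), 2) = Pow(Add(44, Add(235, 154)), 2) = Pow(Add(44, 389), 2) = Pow(433, 2) = 187489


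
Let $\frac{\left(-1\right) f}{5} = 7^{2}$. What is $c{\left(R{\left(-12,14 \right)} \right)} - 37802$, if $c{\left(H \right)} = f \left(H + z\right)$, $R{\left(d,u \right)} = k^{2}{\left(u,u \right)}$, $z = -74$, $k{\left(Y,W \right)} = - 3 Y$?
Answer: $-451852$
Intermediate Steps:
$f = -245$ ($f = - 5 \cdot 7^{2} = \left(-5\right) 49 = -245$)
$R{\left(d,u \right)} = 9 u^{2}$ ($R{\left(d,u \right)} = \left(- 3 u\right)^{2} = 9 u^{2}$)
$c{\left(H \right)} = 18130 - 245 H$ ($c{\left(H \right)} = - 245 \left(H - 74\right) = - 245 \left(-74 + H\right) = 18130 - 245 H$)
$c{\left(R{\left(-12,14 \right)} \right)} - 37802 = \left(18130 - 245 \cdot 9 \cdot 14^{2}\right) - 37802 = \left(18130 - 245 \cdot 9 \cdot 196\right) - 37802 = \left(18130 - 432180\right) - 37802 = -414050 - 37802 = -451852$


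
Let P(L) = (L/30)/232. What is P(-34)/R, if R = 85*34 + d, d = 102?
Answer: -1/612480 ≈ -1.6327e-6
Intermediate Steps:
P(L) = L/6960 (P(L) = (L*(1/30))*(1/232) = (L/30)*(1/232) = L/6960)
R = 2992 (R = 85*34 + 102 = 2890 + 102 = 2992)
P(-34)/R = ((1/6960)*(-34))/2992 = -17/3480*1/2992 = -1/612480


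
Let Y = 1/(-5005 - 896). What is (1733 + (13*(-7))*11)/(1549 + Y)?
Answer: 1079883/2285162 ≈ 0.47256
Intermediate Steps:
Y = -1/5901 (Y = 1/(-5901) = -1/5901 ≈ -0.00016946)
(1733 + (13*(-7))*11)/(1549 + Y) = (1733 + (13*(-7))*11)/(1549 - 1/5901) = (1733 - 91*11)/(9140648/5901) = (1733 - 1001)*(5901/9140648) = 732*(5901/9140648) = 1079883/2285162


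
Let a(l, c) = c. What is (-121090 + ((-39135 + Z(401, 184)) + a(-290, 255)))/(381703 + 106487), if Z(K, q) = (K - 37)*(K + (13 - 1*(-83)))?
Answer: 10469/244095 ≈ 0.042889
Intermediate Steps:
Z(K, q) = (-37 + K)*(96 + K) (Z(K, q) = (-37 + K)*(K + (13 + 83)) = (-37 + K)*(K + 96) = (-37 + K)*(96 + K))
(-121090 + ((-39135 + Z(401, 184)) + a(-290, 255)))/(381703 + 106487) = (-121090 + ((-39135 + (-3552 + 401² + 59*401)) + 255))/(381703 + 106487) = (-121090 + ((-39135 + (-3552 + 160801 + 23659)) + 255))/488190 = (-121090 + ((-39135 + 180908) + 255))*(1/488190) = (-121090 + (141773 + 255))*(1/488190) = (-121090 + 142028)*(1/488190) = 20938*(1/488190) = 10469/244095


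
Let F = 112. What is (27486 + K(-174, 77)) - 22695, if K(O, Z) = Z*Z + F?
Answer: 10832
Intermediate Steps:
K(O, Z) = 112 + Z**2 (K(O, Z) = Z*Z + 112 = Z**2 + 112 = 112 + Z**2)
(27486 + K(-174, 77)) - 22695 = (27486 + (112 + 77**2)) - 22695 = (27486 + (112 + 5929)) - 22695 = (27486 + 6041) - 22695 = 33527 - 22695 = 10832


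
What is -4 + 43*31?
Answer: 1329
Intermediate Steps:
-4 + 43*31 = -4 + 1333 = 1329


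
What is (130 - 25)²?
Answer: 11025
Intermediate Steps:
(130 - 25)² = 105² = 11025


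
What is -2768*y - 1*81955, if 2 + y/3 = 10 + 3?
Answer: -173299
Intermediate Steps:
y = 33 (y = -6 + 3*(10 + 3) = -6 + 3*13 = -6 + 39 = 33)
-2768*y - 1*81955 = -2768*33 - 1*81955 = -91344 - 81955 = -173299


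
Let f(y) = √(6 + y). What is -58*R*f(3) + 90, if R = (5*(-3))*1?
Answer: 2700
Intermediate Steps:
R = -15 (R = -15*1 = -15)
-58*R*f(3) + 90 = -(-870)*√(6 + 3) + 90 = -(-870)*√9 + 90 = -(-870)*3 + 90 = -58*(-45) + 90 = 2610 + 90 = 2700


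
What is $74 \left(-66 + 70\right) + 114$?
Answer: $410$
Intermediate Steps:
$74 \left(-66 + 70\right) + 114 = 74 \cdot 4 + 114 = 296 + 114 = 410$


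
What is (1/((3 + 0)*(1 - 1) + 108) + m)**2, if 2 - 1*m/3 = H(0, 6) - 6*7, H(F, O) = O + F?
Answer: 151609969/11664 ≈ 12998.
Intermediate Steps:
H(F, O) = F + O
m = 114 (m = 6 - 3*((0 + 6) - 6*7) = 6 - 3*(6 - 42) = 6 - 3*(-36) = 6 + 108 = 114)
(1/((3 + 0)*(1 - 1) + 108) + m)**2 = (1/((3 + 0)*(1 - 1) + 108) + 114)**2 = (1/(3*0 + 108) + 114)**2 = (1/(0 + 108) + 114)**2 = (1/108 + 114)**2 = (12313/108)**2 = 151609969/11664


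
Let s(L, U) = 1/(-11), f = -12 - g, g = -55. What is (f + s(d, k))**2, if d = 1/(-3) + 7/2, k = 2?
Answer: 222784/121 ≈ 1841.2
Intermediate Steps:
d = 19/6 (d = 1*(-1/3) + 7*(1/2) = -1/3 + 7/2 = 19/6 ≈ 3.1667)
f = 43 (f = -12 - 1*(-55) = -12 + 55 = 43)
s(L, U) = -1/11
(f + s(d, k))**2 = (43 - 1/11)**2 = (472/11)**2 = 222784/121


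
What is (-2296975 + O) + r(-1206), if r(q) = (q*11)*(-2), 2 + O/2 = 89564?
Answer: -2091319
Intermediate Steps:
O = 179124 (O = -4 + 2*89564 = -4 + 179128 = 179124)
r(q) = -22*q (r(q) = (11*q)*(-2) = -22*q)
(-2296975 + O) + r(-1206) = (-2296975 + 179124) - 22*(-1206) = -2117851 + 26532 = -2091319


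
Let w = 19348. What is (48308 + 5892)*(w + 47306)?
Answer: 3612646800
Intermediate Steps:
(48308 + 5892)*(w + 47306) = (48308 + 5892)*(19348 + 47306) = 54200*66654 = 3612646800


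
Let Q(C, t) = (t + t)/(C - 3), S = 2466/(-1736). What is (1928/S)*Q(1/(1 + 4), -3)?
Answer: -1195360/411 ≈ -2908.4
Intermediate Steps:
S = -1233/868 (S = 2466*(-1/1736) = -1233/868 ≈ -1.4205)
Q(C, t) = 2*t/(-3 + C) (Q(C, t) = (2*t)/(-3 + C) = 2*t/(-3 + C))
(1928/S)*Q(1/(1 + 4), -3) = (1928/(-1233/868))*(2*(-3)/(-3 + 1/(1 + 4))) = (1928*(-868/1233))*(2*(-3)/(-3 + 1/5)) = -3347008*(-3)/(1233*(-3 + 1/5)) = -3347008*(-3)/(1233*(-14/5)) = -3347008*(-3)*(-5)/(1233*14) = -1673504/1233*15/7 = -1195360/411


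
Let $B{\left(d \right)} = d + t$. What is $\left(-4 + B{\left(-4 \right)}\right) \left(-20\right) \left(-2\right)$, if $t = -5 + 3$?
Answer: $-400$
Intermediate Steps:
$t = -2$
$B{\left(d \right)} = -2 + d$ ($B{\left(d \right)} = d - 2 = -2 + d$)
$\left(-4 + B{\left(-4 \right)}\right) \left(-20\right) \left(-2\right) = \left(-4 - 6\right) \left(-20\right) \left(-2\right) = \left(-10\right) \left(-20\right) \left(-2\right) = 200 \left(-2\right) = -400$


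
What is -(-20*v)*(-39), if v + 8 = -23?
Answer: 24180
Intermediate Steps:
v = -31 (v = -8 - 23 = -31)
-(-20*v)*(-39) = -(-20*(-31))*(-39) = -620*(-39) = -1*(-24180) = 24180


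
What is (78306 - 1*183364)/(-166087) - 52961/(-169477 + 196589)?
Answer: -5947801111/4502950744 ≈ -1.3209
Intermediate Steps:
(78306 - 1*183364)/(-166087) - 52961/(-169477 + 196589) = (78306 - 183364)*(-1/166087) - 52961/27112 = -105058*(-1/166087) - 52961*1/27112 = 105058/166087 - 52961/27112 = -5947801111/4502950744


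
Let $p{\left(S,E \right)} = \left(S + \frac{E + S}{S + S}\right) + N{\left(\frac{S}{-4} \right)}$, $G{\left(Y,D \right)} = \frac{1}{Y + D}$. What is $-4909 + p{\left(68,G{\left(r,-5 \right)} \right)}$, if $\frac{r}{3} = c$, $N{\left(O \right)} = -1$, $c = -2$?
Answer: $- \frac{7242885}{1496} \approx -4841.5$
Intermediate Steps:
$r = -6$ ($r = 3 \left(-2\right) = -6$)
$G{\left(Y,D \right)} = \frac{1}{D + Y}$
$p{\left(S,E \right)} = -1 + S + \frac{E + S}{2 S}$ ($p{\left(S,E \right)} = \left(S + \frac{E + S}{S + S}\right) - 1 = \left(S + \frac{E + S}{2 S}\right) - 1 = -1 + S + \frac{E + S}{2 S}$)
$-4909 + p{\left(68,G{\left(r,-5 \right)} \right)} = -4909 + \left(- \frac{1}{2} + 68 + \frac{1}{2 \left(-5 - 6\right) 68}\right) = -4909 + \left(- \frac{1}{2} + 68 + \frac{1}{2} \frac{1}{-11} \cdot \frac{1}{68}\right) = -4909 + \left(- \frac{1}{2} + 68 + \frac{1}{2} \left(- \frac{1}{11}\right) \frac{1}{68}\right) = -4909 - - \frac{100979}{1496} = -4909 + \frac{100979}{1496} = - \frac{7242885}{1496}$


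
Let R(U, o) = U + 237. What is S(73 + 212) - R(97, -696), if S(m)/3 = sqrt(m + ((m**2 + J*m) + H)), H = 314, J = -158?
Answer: -334 + 3*sqrt(36794) ≈ 241.45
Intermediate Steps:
R(U, o) = 237 + U
S(m) = 3*sqrt(314 + m**2 - 157*m) (S(m) = 3*sqrt(m + ((m**2 - 158*m) + 314)) = 3*sqrt(m + (314 + m**2 - 158*m)) = 3*sqrt(314 + m**2 - 157*m))
S(73 + 212) - R(97, -696) = 3*sqrt(314 + (73 + 212)**2 - 157*(73 + 212)) - (237 + 97) = 3*sqrt(314 + 285**2 - 157*285) - 1*334 = 3*sqrt(314 + 81225 - 44745) - 334 = 3*sqrt(36794) - 334 = -334 + 3*sqrt(36794)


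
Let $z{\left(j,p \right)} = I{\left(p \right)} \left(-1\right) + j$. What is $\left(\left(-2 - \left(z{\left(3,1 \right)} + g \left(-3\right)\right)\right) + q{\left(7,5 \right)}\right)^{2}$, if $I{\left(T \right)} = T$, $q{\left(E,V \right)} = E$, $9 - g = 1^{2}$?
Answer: $729$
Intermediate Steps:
$g = 8$ ($g = 9 - 1^{2} = 9 - 1 = 8$)
$z{\left(j,p \right)} = j - p$ ($z{\left(j,p \right)} = p \left(-1\right) + j = - p + j = j - p$)
$\left(\left(-2 - \left(z{\left(3,1 \right)} + g \left(-3\right)\right)\right) + q{\left(7,5 \right)}\right)^{2} = \left(\left(-2 - \left(\left(3 - 1\right) + 8 \left(-3\right)\right)\right) + 7\right)^{2} = \left(\left(-2 - \left(\left(3 - 1\right) - 24\right)\right) + 7\right)^{2} = \left(\left(-2 - \left(2 - 24\right)\right) + 7\right)^{2} = \left(\left(-2 - -22\right) + 7\right)^{2} = \left(\left(-2 + 22\right) + 7\right)^{2} = \left(20 + 7\right)^{2} = 27^{2} = 729$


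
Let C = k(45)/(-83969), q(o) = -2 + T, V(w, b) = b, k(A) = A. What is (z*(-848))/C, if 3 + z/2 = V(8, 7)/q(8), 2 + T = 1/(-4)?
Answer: -11250502496/765 ≈ -1.4707e+7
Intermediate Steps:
T = -9/4 (T = -2 + 1/(-4) = -2 - ¼ = -9/4 ≈ -2.2500)
q(o) = -17/4 (q(o) = -2 - 9/4 = -17/4)
C = -45/83969 (C = 45/(-83969) = 45*(-1/83969) = -45/83969 ≈ -0.00053591)
z = -158/17 (z = -6 + 2*(7/(-17/4)) = -6 + 2*(7*(-4/17)) = -6 + 2*(-28/17) = -6 - 56/17 = -158/17 ≈ -9.2941)
(z*(-848))/C = (-158/17*(-848))/(-45/83969) = (133984/17)*(-83969/45) = -11250502496/765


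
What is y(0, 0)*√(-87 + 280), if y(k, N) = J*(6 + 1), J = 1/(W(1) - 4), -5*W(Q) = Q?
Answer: -5*√193/3 ≈ -23.154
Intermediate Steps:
W(Q) = -Q/5
J = -5/21 (J = 1/(-⅕*1 - 4) = 1/(-⅕ - 4) = 1/(-21/5) = -5/21 ≈ -0.23810)
y(k, N) = -5/3 (y(k, N) = -5*(6 + 1)/21 = -5/21*7 = -5/3)
y(0, 0)*√(-87 + 280) = -5*√(-87 + 280)/3 = -5*√193/3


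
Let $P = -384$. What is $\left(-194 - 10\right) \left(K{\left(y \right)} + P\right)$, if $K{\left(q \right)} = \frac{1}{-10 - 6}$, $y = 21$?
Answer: $\frac{313395}{4} \approx 78349.0$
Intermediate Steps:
$K{\left(q \right)} = - \frac{1}{16}$ ($K{\left(q \right)} = \frac{1}{-16} = - \frac{1}{16}$)
$\left(-194 - 10\right) \left(K{\left(y \right)} + P\right) = \left(-194 - 10\right) \left(- \frac{1}{16} - 384\right) = \left(-204\right) \left(- \frac{6145}{16}\right) = \frac{313395}{4}$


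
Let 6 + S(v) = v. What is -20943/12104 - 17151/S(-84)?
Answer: 34285139/181560 ≈ 188.84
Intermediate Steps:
S(v) = -6 + v
-20943/12104 - 17151/S(-84) = -20943/12104 - 17151/(-6 - 84) = -20943*1/12104 - 17151/(-90) = -20943/12104 - 17151*(-1/90) = -20943/12104 + 5717/30 = 34285139/181560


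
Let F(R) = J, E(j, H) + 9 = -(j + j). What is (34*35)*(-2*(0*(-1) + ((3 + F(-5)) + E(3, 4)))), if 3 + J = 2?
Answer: 30940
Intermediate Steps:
E(j, H) = -9 - 2*j (E(j, H) = -9 - (j + j) = -9 - 2*j)
J = -1 (J = -3 + 2 = -1)
F(R) = -1
(34*35)*(-2*(0*(-1) + ((3 + F(-5)) + E(3, 4)))) = (34*35)*(-2*(0*(-1) + ((3 - 1) + (-9 - 2*3)))) = 1190*(-2*(0 + (2 + (-9 - 6)))) = 1190*(-2*(0 + (2 - 15))) = 1190*(-2*(0 - 13)) = 1190*(-2*(-13)) = 1190*26 = 30940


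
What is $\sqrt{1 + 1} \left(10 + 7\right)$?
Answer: $17 \sqrt{2} \approx 24.042$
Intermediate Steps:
$\sqrt{1 + 1} \left(10 + 7\right) = \sqrt{2} \cdot 17 = 17 \sqrt{2}$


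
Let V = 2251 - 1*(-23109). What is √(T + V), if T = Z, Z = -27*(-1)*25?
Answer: √26035 ≈ 161.35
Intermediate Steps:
V = 25360 (V = 2251 + 23109 = 25360)
Z = 675 (Z = 27*25 = 675)
T = 675
√(T + V) = √(675 + 25360) = √26035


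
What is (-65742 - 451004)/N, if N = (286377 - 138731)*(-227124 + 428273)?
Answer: -258373/14849422627 ≈ -1.7400e-5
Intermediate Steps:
N = 29698845254 (N = 147646*201149 = 29698845254)
(-65742 - 451004)/N = (-65742 - 451004)/29698845254 = -516746*1/29698845254 = -258373/14849422627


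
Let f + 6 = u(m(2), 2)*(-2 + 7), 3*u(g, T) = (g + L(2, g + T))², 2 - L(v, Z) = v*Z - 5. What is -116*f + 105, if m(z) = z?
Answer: 1823/3 ≈ 607.67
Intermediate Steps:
L(v, Z) = 7 - Z*v (L(v, Z) = 2 - (v*Z - 5) = 2 - (Z*v - 5) = 2 - (-5 + Z*v) = 2 + (5 - Z*v) = 7 - Z*v)
u(g, T) = (7 - g - 2*T)²/3 (u(g, T) = (g + (7 - 1*(g + T)*2))²/3 = (g + (7 - 1*(T + g)*2))²/3 = (g + (7 + (-2*T - 2*g)))²/3 = (g + (7 - 2*T - 2*g))²/3 = (7 - g - 2*T)²/3)
f = -13/3 (f = -6 + ((7 - 1*2 - 2*2)²/3)*(-2 + 7) = -6 + ((7 - 2 - 4)²/3)*5 = -6 + ((⅓)*1²)*5 = -6 + ((⅓)*1)*5 = -6 + (⅓)*5 = -6 + 5/3 = -13/3 ≈ -4.3333)
-116*f + 105 = -116*(-13/3) + 105 = 1508/3 + 105 = 1823/3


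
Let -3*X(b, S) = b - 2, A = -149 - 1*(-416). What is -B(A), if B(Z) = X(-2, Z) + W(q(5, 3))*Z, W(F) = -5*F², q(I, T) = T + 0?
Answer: 36041/3 ≈ 12014.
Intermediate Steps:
A = 267 (A = -149 + 416 = 267)
X(b, S) = ⅔ - b/3 (X(b, S) = -(b - 2)/3 = -(-2 + b)/3 = ⅔ - b/3)
q(I, T) = T
B(Z) = 4/3 - 45*Z (B(Z) = (⅔ - ⅓*(-2)) + (-5*3²)*Z = (⅔ + ⅔) + (-5*9)*Z = 4/3 - 45*Z)
-B(A) = -(4/3 - 45*267) = -(4/3 - 12015) = -1*(-36041/3) = 36041/3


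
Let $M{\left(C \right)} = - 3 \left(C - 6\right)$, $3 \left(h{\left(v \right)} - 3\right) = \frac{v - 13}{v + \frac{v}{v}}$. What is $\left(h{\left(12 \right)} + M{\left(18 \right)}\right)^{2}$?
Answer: $\frac{1658944}{1521} \approx 1090.7$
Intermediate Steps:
$h{\left(v \right)} = 3 + \frac{-13 + v}{3 \left(1 + v\right)}$ ($h{\left(v \right)} = 3 + \frac{\left(v - 13\right) \frac{1}{v + \frac{v}{v}}}{3} = 3 + \frac{\left(-13 + v\right) \frac{1}{v + 1}}{3} = 3 + \frac{\left(-13 + v\right) \frac{1}{1 + v}}{3} = 3 + \frac{\frac{1}{1 + v} \left(-13 + v\right)}{3} = 3 + \frac{-13 + v}{3 \left(1 + v\right)}$)
$M{\left(C \right)} = 18 - 3 C$ ($M{\left(C \right)} = - 3 \left(-6 + C\right) = 18 - 3 C$)
$\left(h{\left(12 \right)} + M{\left(18 \right)}\right)^{2} = \left(\frac{2 \left(-2 + 5 \cdot 12\right)}{3 \left(1 + 12\right)} + \left(18 - 54\right)\right)^{2} = \left(\frac{2 \left(-2 + 60\right)}{3 \cdot 13} + \left(18 - 54\right)\right)^{2} = \left(\frac{2}{3} \cdot \frac{1}{13} \cdot 58 - 36\right)^{2} = \left(\frac{116}{39} - 36\right)^{2} = \left(- \frac{1288}{39}\right)^{2} = \frac{1658944}{1521}$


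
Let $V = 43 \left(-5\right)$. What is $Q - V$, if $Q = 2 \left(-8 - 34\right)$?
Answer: $131$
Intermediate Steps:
$V = -215$
$Q = -84$ ($Q = 2 \left(-42\right) = -84$)
$Q - V = -84 - -215 = -84 + 215 = 131$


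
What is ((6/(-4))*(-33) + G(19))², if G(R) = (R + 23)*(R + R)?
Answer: 10830681/4 ≈ 2.7077e+6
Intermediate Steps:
G(R) = 2*R*(23 + R) (G(R) = (23 + R)*(2*R) = 2*R*(23 + R))
((6/(-4))*(-33) + G(19))² = ((6/(-4))*(-33) + 2*19*(23 + 19))² = ((6*(-¼))*(-33) + 2*19*42)² = (-3/2*(-33) + 1596)² = (99/2 + 1596)² = (3291/2)² = 10830681/4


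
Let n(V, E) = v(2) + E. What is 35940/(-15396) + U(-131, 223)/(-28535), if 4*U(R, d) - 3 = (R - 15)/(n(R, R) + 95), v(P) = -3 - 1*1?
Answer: -6837156639/2928832400 ≈ -2.3344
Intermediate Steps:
v(P) = -4 (v(P) = -3 - 1 = -4)
n(V, E) = -4 + E
U(R, d) = ¾ + (-15 + R)/(4*(91 + R)) (U(R, d) = ¾ + ((R - 15)/((-4 + R) + 95))/4 = ¾ + ((-15 + R)/(91 + R))/4 = ¾ + (-15 + R)/(4*(91 + R)))
35940/(-15396) + U(-131, 223)/(-28535) = 35940/(-15396) + ((129/2 - 131)/(91 - 131))/(-28535) = 35940*(-1/15396) + (-133/2/(-40))*(-1/28535) = -2995/1283 - 1/40*(-133/2)*(-1/28535) = -2995/1283 + (133/80)*(-1/28535) = -2995/1283 - 133/2282800 = -6837156639/2928832400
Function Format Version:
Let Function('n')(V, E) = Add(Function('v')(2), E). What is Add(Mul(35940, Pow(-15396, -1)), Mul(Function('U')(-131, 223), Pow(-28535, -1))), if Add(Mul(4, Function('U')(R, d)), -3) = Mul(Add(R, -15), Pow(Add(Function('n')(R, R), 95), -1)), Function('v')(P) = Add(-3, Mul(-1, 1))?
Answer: Rational(-6837156639, 2928832400) ≈ -2.3344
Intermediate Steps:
Function('v')(P) = -4 (Function('v')(P) = Add(-3, -1) = -4)
Function('n')(V, E) = Add(-4, E)
Function('U')(R, d) = Add(Rational(3, 4), Mul(Rational(1, 4), Pow(Add(91, R), -1), Add(-15, R))) (Function('U')(R, d) = Add(Rational(3, 4), Mul(Rational(1, 4), Mul(Add(R, -15), Pow(Add(Add(-4, R), 95), -1)))) = Add(Rational(3, 4), Mul(Rational(1, 4), Mul(Add(-15, R), Pow(Add(91, R), -1)))) = Add(Rational(3, 4), Mul(Rational(1, 4), Mul(Pow(Add(91, R), -1), Add(-15, R)))) = Add(Rational(3, 4), Mul(Rational(1, 4), Pow(Add(91, R), -1), Add(-15, R))))
Add(Mul(35940, Pow(-15396, -1)), Mul(Function('U')(-131, 223), Pow(-28535, -1))) = Add(Mul(35940, Pow(-15396, -1)), Mul(Mul(Pow(Add(91, -131), -1), Add(Rational(129, 2), -131)), Pow(-28535, -1))) = Add(Mul(35940, Rational(-1, 15396)), Mul(Mul(Pow(-40, -1), Rational(-133, 2)), Rational(-1, 28535))) = Add(Rational(-2995, 1283), Mul(Mul(Rational(-1, 40), Rational(-133, 2)), Rational(-1, 28535))) = Add(Rational(-2995, 1283), Mul(Rational(133, 80), Rational(-1, 28535))) = Add(Rational(-2995, 1283), Rational(-133, 2282800)) = Rational(-6837156639, 2928832400)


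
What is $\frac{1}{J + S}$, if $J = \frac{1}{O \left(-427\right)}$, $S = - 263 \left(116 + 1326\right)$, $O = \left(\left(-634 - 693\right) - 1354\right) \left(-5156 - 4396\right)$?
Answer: $- \frac{10935005424}{4147057067030305} \approx -2.6368 \cdot 10^{-6}$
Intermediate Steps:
$O = 25608912$ ($O = \left(-1327 - 1354\right) \left(-9552\right) = \left(-2681\right) \left(-9552\right) = 25608912$)
$S = -379246$ ($S = \left(-263\right) 1442 = -379246$)
$J = - \frac{1}{10935005424}$ ($J = \frac{1}{25608912 \left(-427\right)} = \frac{1}{-10935005424} = - \frac{1}{10935005424} \approx -9.1449 \cdot 10^{-11}$)
$\frac{1}{J + S} = \frac{1}{- \frac{1}{10935005424} - 379246} = \frac{1}{- \frac{4147057067030305}{10935005424}} = - \frac{10935005424}{4147057067030305}$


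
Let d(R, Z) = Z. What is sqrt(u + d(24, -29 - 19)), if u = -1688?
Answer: 2*I*sqrt(434) ≈ 41.665*I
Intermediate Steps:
sqrt(u + d(24, -29 - 19)) = sqrt(-1688 + (-29 - 19)) = sqrt(-1688 - 48) = sqrt(-1736) = 2*I*sqrt(434)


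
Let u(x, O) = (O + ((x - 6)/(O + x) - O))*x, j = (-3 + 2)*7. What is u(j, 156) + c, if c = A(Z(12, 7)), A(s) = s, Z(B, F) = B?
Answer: 1879/149 ≈ 12.611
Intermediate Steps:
j = -7 (j = -1*7 = -7)
c = 12
u(x, O) = x*(-6 + x)/(O + x) (u(x, O) = (O + ((-6 + x)/(O + x) - O))*x = (O + (-O + (-6 + x)/(O + x)))*x = ((-6 + x)/(O + x))*x = x*(-6 + x)/(O + x))
u(j, 156) + c = -7*(-6 - 7)/(156 - 7) + 12 = -7*(-13)/149 + 12 = -7*1/149*(-13) + 12 = 91/149 + 12 = 1879/149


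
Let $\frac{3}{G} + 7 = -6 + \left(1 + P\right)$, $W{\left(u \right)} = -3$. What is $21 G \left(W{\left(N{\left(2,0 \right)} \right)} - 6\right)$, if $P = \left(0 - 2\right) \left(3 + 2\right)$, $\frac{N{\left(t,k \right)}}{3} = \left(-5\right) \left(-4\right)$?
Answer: $\frac{567}{22} \approx 25.773$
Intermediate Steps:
$N{\left(t,k \right)} = 60$ ($N{\left(t,k \right)} = 3 \left(\left(-5\right) \left(-4\right)\right) = 3 \cdot 20 = 60$)
$P = -10$ ($P = \left(-2\right) 5 = -10$)
$G = - \frac{3}{22}$ ($G = \frac{3}{-7 + \left(-6 + \left(1 - 10\right)\right)} = \frac{3}{-7 - 15} = \frac{3}{-22} = 3 \left(- \frac{1}{22}\right) = - \frac{3}{22} \approx -0.13636$)
$21 G \left(W{\left(N{\left(2,0 \right)} \right)} - 6\right) = 21 \left(- \frac{3}{22}\right) \left(-3 - 6\right) = \left(- \frac{63}{22}\right) \left(-9\right) = \frac{567}{22}$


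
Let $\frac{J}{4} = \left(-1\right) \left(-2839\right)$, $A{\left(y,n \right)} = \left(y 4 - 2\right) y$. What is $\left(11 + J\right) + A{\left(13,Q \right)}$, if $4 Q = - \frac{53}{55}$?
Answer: $12017$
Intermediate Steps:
$Q = - \frac{53}{220}$ ($Q = \frac{\left(-53\right) \frac{1}{55}}{4} = \frac{1}{4} \left(- \frac{53}{55}\right) = - \frac{53}{220} \approx -0.24091$)
$A{\left(y,n \right)} = y \left(-2 + 4 y\right)$ ($A{\left(y,n \right)} = \left(4 y - 2\right) y = \left(-2 + 4 y\right) y = y \left(-2 + 4 y\right)$)
$J = 11356$ ($J = 4 \left(\left(-1\right) \left(-2839\right)\right) = 4 \cdot 2839 = 11356$)
$\left(11 + J\right) + A{\left(13,Q \right)} = \left(11 + 11356\right) + 2 \cdot 13 \left(-1 + 2 \cdot 13\right) = 11367 + 2 \cdot 13 \left(-1 + 26\right) = 11367 + 2 \cdot 13 \cdot 25 = 11367 + 650 = 12017$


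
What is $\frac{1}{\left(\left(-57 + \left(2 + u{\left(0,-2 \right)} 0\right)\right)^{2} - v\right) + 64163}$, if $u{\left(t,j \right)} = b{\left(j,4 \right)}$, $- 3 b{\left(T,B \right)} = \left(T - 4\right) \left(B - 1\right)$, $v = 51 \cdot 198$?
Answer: $\frac{1}{57090} \approx 1.7516 \cdot 10^{-5}$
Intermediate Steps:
$v = 10098$
$b{\left(T,B \right)} = - \frac{\left(-1 + B\right) \left(-4 + T\right)}{3}$ ($b{\left(T,B \right)} = - \frac{\left(T - 4\right) \left(B - 1\right)}{3} = - \frac{\left(-4 + T\right) \left(-1 + B\right)}{3} = - \frac{\left(-1 + B\right) \left(-4 + T\right)}{3}$)
$u{\left(t,j \right)} = 4 - j$ ($u{\left(t,j \right)} = - \frac{4}{3} + \frac{j}{3} + \frac{4}{3} \cdot 4 - \frac{4 j}{3} = - \frac{4}{3} + \frac{j}{3} + \frac{16}{3} - \frac{4 j}{3} = 4 - j$)
$\frac{1}{\left(\left(-57 + \left(2 + u{\left(0,-2 \right)} 0\right)\right)^{2} - v\right) + 64163} = \frac{1}{\left(\left(-57 + \left(2 + \left(4 - -2\right) 0\right)\right)^{2} - 10098\right) + 64163} = \frac{1}{\left(\left(-57 + \left(2 + \left(4 + 2\right) 0\right)\right)^{2} - 10098\right) + 64163} = \frac{1}{\left(\left(-57 + \left(2 + 6 \cdot 0\right)\right)^{2} - 10098\right) + 64163} = \frac{1}{\left(\left(-57 + \left(2 + 0\right)\right)^{2} - 10098\right) + 64163} = \frac{1}{\left(\left(-57 + 2\right)^{2} - 10098\right) + 64163} = \frac{1}{\left(\left(-55\right)^{2} - 10098\right) + 64163} = \frac{1}{\left(3025 - 10098\right) + 64163} = \frac{1}{-7073 + 64163} = \frac{1}{57090}$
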